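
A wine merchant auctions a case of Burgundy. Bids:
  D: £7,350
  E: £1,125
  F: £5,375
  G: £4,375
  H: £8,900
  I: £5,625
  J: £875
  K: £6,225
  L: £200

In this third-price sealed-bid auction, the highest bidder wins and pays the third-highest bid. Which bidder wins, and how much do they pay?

H pays £6,225

Sorting bids: 8,900 (H) > 7,350 (D) > 6,225 (K) > 5,625 (I) > 5,375 (F) > 4,375 (G) > …
H wins; payment is bid #3 in the ranking = £6,225.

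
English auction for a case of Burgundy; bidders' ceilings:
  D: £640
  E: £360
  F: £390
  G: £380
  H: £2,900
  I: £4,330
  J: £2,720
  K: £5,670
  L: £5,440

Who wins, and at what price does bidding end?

K wins at £5,440

Sorting limits: 5,670 (K) > 5,440 (L) > 4,330 (I) > 2,900 (H) > 2,720 (J) > 640 (D) > …
Once the price passes £5,440, only K is left; the hammer falls at L's limit of £5,440.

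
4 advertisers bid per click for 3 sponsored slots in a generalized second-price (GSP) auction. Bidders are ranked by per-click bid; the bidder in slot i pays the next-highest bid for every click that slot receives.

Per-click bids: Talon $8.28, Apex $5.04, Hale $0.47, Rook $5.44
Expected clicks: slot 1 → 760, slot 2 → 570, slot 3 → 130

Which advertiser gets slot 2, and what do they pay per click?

Per-click bids in order: $8.28 (Talon) > $5.44 (Rook) > $5.04 (Apex) > $0.47 (Hale)
Slot 2 goes to the second-ranked bidder, Rook, who pays the next bid down: $5.04/click.

Rook; $5.04 per click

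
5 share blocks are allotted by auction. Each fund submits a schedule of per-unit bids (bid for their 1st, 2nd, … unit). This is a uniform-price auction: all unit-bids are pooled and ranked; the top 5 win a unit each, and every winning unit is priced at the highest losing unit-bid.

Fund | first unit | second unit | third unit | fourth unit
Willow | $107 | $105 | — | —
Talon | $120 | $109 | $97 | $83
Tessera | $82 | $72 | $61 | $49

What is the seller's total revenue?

Merging the schedules and taking the best 5: 120 (Talon-1), 109 (Talon-2), 107 (Willow-1), 105 (Willow-2), 97 (Talon-3)
Highest rejected unit-bid = $83.
Allocation: Talon 3, Willow 2. Every unit priced at $83.
Revenue = 5 × 83 = $415.

Total revenue: $415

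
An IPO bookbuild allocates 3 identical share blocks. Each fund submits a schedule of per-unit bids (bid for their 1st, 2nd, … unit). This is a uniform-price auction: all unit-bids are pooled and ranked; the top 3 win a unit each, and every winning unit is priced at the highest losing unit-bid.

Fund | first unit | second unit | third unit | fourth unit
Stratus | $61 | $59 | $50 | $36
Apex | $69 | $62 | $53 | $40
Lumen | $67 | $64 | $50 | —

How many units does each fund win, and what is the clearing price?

Apex 1, Lumen 2; clearing price $62

Merging the schedules and taking the best 3: 69 (Apex-1), 67 (Lumen-1), 64 (Lumen-2)
First bid not allocated: $62.
Allocation: Apex 1, Lumen 2.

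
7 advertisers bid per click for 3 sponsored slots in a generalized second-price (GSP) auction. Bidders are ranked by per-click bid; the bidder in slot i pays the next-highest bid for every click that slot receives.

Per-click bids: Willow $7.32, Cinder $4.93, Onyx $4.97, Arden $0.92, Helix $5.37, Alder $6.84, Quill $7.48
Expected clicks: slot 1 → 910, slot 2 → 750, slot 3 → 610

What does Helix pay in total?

Helix pays $0.00

Sorting advertisers: $7.48 (Quill) > $7.32 (Willow) > $6.84 (Alder) > $5.37 (Helix) > …
Helix ranks below slot 3 → no slot, pays nothing.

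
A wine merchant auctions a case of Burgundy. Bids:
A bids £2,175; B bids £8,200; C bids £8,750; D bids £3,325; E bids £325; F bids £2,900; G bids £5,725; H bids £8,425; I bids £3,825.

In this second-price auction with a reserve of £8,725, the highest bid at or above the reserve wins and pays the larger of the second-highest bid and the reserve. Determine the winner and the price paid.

Second-price auction with a reserve of £8,725: the highest bid at or above the reserve wins and pays the larger of the second-highest bid and the reserve.
Bids ranked: 8,750 (C) > 8,425 (H) > 8,200 (B) > 5,725 (G) > 3,825 (I) > 3,325 (D) > …
C has the top bid at or above the reserve (£8,750).
max(second-highest £8,425, reserve £8,725) = £8,725.

C pays £8,725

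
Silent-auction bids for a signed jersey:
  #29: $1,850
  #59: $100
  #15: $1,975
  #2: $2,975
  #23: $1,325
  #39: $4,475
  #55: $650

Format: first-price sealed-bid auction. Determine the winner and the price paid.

First-price sealed-bid auction: the highest bidder wins and pays their own bid.
Bids ranked: 4,475 (#39) > 2,975 (#2) > 1,975 (#15) > 1,850 (#29) > 1,325 (#23) > 650 (#55) > …
#39 has the highest bid and pays exactly that: $4,475.

#39 pays $4,475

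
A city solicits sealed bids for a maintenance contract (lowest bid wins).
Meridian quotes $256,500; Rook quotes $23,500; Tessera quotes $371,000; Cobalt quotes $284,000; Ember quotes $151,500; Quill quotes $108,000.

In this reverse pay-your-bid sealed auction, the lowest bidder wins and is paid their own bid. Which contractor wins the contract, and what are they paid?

Bids in order: 23,500 (Rook) < 108,000 (Quill) < 151,500 (Ember) < 256,500 (Meridian) < 284,000 (Cobalt) < 371,000 (Tessera)
Rook is lowest → is paid own bid, $23,500.

Rook is paid $23,500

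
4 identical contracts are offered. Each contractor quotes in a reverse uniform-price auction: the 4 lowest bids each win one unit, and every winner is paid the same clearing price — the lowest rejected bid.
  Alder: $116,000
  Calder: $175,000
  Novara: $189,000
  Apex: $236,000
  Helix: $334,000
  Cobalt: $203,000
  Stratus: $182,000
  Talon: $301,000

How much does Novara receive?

Ordering the bids: 116,000 (Alder), 175,000 (Calder), 182,000 (Stratus), 189,000 (Novara), 203,000 (Cobalt), 236,000 (Apex), …
The 4 lowest are Alder, Calder, Stratus, Novara.
Clearing price = lowest rejected bid = $203,000.
Novara wins → is paid $203,000.

Novara is paid $203,000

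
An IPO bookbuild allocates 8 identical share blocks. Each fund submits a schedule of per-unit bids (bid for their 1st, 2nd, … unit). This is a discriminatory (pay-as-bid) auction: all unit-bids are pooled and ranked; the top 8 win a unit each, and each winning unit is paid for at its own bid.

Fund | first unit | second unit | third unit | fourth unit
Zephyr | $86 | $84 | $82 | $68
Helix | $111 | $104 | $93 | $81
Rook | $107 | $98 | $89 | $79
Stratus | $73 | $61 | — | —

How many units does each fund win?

Helix 3, Rook 3, Zephyr 2

All unit-bids, highest first — top 8: 111 (Helix-1), 107 (Rook-1), 104 (Helix-2), 98 (Rook-2), 93 (Helix-3), 89 (Rook-3), 86 (Zephyr-1), 84 (Zephyr-2)
Next rejected bid: $82 (not a price — pay-as-bid).
Allocation: Helix 3, Rook 3, Zephyr 2.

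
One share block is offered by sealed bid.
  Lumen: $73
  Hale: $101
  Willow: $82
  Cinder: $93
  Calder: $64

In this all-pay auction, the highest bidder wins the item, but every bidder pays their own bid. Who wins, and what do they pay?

Bids in order: 101 (Hale) > 93 (Cinder) > 82 (Willow) > 73 (Lumen) > 64 (Calder)
Hale wins with the top bid; all bids are sunk regardless.

Hale pays $101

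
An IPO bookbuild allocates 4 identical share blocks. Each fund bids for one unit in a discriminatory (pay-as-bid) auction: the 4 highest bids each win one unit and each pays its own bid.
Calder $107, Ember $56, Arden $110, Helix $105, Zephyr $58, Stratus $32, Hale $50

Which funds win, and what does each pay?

Arden $110, Calder $107, Helix $105, Zephyr $58

Bids ranked high→low: 110 (Arden), 107 (Calder), 105 (Helix), 58 (Zephyr), 56 (Ember), 50 (Hale), …
Top 4: Arden, Calder, Helix, Zephyr.
Each winner pays its own bid: Arden $110, Calder $107, Helix $105, Zephyr $58.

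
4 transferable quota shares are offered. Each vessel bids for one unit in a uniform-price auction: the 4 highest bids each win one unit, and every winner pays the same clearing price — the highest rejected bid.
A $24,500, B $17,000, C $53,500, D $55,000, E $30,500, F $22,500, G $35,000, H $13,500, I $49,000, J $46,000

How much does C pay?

Bids ranked high→low: 55,000 (D), 53,500 (C), 49,000 (I), 46,000 (J), 35,000 (G), 30,500 (E), …
Top 4: D, C, I, J.
First losing bid is G's $35,000, which sets the uniform price.
C wins → pays $35,000.

C pays $35,000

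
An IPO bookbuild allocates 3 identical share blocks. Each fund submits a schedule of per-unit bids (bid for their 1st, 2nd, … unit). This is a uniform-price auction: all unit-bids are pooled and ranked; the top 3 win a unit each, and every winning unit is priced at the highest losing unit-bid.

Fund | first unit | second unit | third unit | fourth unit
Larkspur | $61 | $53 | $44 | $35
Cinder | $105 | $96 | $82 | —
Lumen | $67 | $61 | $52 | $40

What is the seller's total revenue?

Total revenue: $201

Pooled unit-bids ranked (top 3): 105 (Cinder-1), 96 (Cinder-2), 82 (Cinder-3)
First bid not allocated: $67.
Allocation: Cinder 3. Every unit priced at $67.
Revenue = 3 × 67 = $201.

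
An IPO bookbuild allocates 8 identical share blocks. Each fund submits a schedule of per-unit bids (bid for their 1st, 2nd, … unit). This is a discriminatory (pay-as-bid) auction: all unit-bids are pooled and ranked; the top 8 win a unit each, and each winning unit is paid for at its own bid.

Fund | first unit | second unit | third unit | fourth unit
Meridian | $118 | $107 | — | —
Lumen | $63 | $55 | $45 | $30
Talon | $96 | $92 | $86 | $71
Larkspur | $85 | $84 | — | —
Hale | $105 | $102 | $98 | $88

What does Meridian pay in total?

Meridian pays $225

Pooled unit-bids ranked (top 8): 118 (Meridian-1), 107 (Meridian-2), 105 (Hale-1), 102 (Hale-2), 98 (Hale-3), 96 (Talon-1), 92 (Talon-2), 88 (Hale-4)
Next rejected bid: $86 (not a price — pay-as-bid).
Meridian's winning unit-bids: 118 + 107 = $225.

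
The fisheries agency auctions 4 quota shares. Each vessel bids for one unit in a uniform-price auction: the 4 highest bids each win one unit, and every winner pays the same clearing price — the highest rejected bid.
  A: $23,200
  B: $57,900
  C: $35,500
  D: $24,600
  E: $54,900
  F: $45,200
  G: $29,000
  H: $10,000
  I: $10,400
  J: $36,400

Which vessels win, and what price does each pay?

B, E, F, J; each pays $35,500

Sorting: 57,900 (B), 54,900 (E), 45,200 (F), 36,400 (J), 35,500 (C), 29,000 (G), …
Top 4: B, E, F, J.
Highest unsuccessful bid: $35,500 → clearing price.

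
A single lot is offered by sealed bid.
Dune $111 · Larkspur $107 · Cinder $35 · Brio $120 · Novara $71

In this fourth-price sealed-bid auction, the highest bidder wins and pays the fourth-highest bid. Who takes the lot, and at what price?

Bids in order: 120 (Brio) > 111 (Dune) > 107 (Larkspur) > 71 (Novara) > 35 (Cinder)
Brio is highest; pays the fourth-highest bid, $71.

Brio pays $71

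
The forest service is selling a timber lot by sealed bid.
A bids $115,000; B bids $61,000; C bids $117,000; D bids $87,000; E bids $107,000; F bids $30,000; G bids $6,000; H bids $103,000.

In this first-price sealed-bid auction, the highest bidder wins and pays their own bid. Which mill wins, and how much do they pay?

First-price sealed-bid auction: the highest bidder wins and pays their own bid.
Bids in order: 117,000 (C) > 115,000 (A) > 107,000 (E) > 103,000 (H) > 87,000 (D) > 61,000 (B) > …
C has the highest bid and pays exactly that: $117,000.

C pays $117,000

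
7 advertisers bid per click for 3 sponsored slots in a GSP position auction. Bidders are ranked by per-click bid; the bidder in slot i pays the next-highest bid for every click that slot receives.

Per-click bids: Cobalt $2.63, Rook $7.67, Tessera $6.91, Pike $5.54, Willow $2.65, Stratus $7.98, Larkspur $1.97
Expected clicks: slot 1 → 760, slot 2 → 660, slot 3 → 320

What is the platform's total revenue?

Per-click bids in order: $7.98 (Stratus) > $7.67 (Rook) > $6.91 (Tessera) > $5.54 (Pike) > …
Slot 1: Stratus pays $7.67 × 760 = $5829.20
Slot 2: Rook pays $6.91 × 660 = $4560.60
Slot 3: Tessera pays $5.54 × 320 = $1772.80
Total = $12162.60

Total revenue: $12162.60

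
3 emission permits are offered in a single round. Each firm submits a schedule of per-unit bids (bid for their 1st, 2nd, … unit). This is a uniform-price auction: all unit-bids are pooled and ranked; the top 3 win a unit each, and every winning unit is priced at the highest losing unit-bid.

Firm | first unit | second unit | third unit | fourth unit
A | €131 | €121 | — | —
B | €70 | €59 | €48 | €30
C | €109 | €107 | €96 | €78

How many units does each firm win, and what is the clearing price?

A 2, C 1; clearing price €107

Pooled unit-bids ranked (top 3): 131 (A-1), 121 (A-2), 109 (C-1)
First bid not allocated: €107.
Allocation: A 2, C 1.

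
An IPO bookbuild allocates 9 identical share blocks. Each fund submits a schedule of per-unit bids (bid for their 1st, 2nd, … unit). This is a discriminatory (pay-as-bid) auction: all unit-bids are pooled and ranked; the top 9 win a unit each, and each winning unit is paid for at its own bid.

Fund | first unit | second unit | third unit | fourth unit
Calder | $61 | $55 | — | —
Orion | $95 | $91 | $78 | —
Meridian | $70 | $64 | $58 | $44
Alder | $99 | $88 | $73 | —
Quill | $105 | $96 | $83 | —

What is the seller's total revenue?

Total revenue: $808

Pooled unit-bids ranked (top 9): 105 (Quill-1), 99 (Alder-1), 96 (Quill-2), 95 (Orion-1), 91 (Orion-2), 88 (Alder-2), 83 (Quill-3), 78 (Orion-3), 73 (Alder-3)
Next rejected bid: $70 (not a price — pay-as-bid).
Each winning unit pays its own bid.
Revenue = 105 + 99 + 96 + 95 + 91 + 88 + 83 + 78 + 73 = $808.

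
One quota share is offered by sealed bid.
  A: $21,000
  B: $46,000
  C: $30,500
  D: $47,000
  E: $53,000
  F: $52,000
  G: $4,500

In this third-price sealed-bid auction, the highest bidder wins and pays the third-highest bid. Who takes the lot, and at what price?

Rule: the highest bidder wins and pays the third-highest bid.
Sorting bids: 53,000 (E) > 52,000 (F) > 47,000 (D) > 46,000 (B) > 30,500 (C) > 21,000 (A) > …
E is highest; pays the third-highest bid, $47,000.

E pays $47,000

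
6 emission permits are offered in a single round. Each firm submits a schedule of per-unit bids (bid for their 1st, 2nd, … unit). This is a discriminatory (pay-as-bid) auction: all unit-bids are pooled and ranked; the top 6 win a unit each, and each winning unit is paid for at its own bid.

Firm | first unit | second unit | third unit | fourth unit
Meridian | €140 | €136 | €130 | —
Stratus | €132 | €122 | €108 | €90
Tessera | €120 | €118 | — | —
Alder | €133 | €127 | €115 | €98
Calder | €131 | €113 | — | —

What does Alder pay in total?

All unit-bids, highest first — top 6: 140 (Meridian-1), 136 (Meridian-2), 133 (Alder-1), 132 (Stratus-1), 131 (Calder-1), 130 (Meridian-3)
Next rejected bid: €127 (not a price — pay-as-bid).
Alder's winning unit-bids: 133 = €133.

Alder pays €133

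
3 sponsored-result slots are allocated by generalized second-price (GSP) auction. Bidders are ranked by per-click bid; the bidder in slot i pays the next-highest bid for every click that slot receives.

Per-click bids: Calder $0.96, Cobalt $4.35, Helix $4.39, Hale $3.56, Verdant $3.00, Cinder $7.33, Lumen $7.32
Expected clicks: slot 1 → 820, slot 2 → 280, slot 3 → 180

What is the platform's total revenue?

Total revenue: $8014.60

Ranked by bid: $7.33 (Cinder) > $7.32 (Lumen) > $4.39 (Helix) > $4.35 (Cobalt) > …
Slot 1: Cinder pays $7.32 × 820 = $6002.40
Slot 2: Lumen pays $4.39 × 280 = $1229.20
Slot 3: Helix pays $4.35 × 180 = $783.00
Total = $8014.60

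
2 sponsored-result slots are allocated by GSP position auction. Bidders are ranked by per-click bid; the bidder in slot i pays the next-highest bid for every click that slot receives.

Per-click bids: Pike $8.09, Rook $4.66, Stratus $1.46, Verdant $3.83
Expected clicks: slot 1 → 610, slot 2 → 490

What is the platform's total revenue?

Ranked by bid: $8.09 (Pike) > $4.66 (Rook) > $3.83 (Verdant) > …
Slot 1: Pike pays $4.66 × 610 = $2842.60
Slot 2: Rook pays $3.83 × 490 = $1876.70
Total = $4719.30

Total revenue: $4719.30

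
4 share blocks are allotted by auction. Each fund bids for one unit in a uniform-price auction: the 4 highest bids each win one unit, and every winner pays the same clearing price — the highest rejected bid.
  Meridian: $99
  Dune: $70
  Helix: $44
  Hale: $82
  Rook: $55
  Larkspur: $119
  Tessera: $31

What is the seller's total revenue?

Total revenue: $220

Bids ranked high→low: 119 (Larkspur), 99 (Meridian), 82 (Hale), 70 (Dune), 55 (Rook), 44 (Helix), …
Top 4: Larkspur, Meridian, Hale, Dune.
First losing bid is Rook's $55, which sets the uniform price.
Total revenue = 4 × $55 = $220.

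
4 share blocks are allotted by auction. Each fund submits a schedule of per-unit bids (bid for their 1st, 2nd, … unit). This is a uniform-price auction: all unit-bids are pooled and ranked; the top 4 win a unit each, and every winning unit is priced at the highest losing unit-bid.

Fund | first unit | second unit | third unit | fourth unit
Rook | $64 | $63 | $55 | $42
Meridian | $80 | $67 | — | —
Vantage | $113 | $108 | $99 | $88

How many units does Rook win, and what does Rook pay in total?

Merging the schedules and taking the best 4: 113 (Vantage-1), 108 (Vantage-2), 99 (Vantage-3), 88 (Vantage-4)
Highest rejected unit-bid = $80.
Rook wins 0 unit(s) at $80 each.

Rook: 0 units, pays $0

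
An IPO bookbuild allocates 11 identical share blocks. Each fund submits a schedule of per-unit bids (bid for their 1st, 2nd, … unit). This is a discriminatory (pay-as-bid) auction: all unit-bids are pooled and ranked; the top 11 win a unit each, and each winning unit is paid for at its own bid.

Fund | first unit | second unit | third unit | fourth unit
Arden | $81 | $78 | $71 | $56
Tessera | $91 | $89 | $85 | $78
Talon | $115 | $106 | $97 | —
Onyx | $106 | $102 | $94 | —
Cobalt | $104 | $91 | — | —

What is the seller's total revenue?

Pooled unit-bids ranked (top 11): 115 (Talon-1), 106 (Talon-2), 106 (Onyx-1), 104 (Cobalt-1), 102 (Onyx-2), 97 (Talon-3), 94 (Onyx-3), 91 (Tessera-1), 91 (Cobalt-2), 89 (Tessera-2), 85 (Tessera-3)
Next rejected bid: $81 (not a price — pay-as-bid).
Each winning unit pays its own bid.
Revenue = 115 + 106 + 106 + 104 + 102 + 97 + 94 + 91 + 91 + 89 + 85 = $1,080.

Total revenue: $1,080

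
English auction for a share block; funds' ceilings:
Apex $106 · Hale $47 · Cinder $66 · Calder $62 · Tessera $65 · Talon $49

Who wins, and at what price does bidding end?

Apex wins at $66

Rule: the price rises until one bidder remains; the winner pays the price at which the last rival dropped out.
Limits ranked: 106 (Apex) > 66 (Cinder) > 65 (Tessera) > 62 (Calder) > 49 (Talon) > 47 (Hale)
Cinder is the last rival to drop out, at $66; Apex remains and wins at that price.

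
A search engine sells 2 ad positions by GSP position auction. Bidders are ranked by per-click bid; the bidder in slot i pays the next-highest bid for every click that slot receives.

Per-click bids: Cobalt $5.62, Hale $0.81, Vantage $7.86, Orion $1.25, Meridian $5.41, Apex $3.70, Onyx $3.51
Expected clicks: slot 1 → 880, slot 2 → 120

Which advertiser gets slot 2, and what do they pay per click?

Sorting advertisers: $7.86 (Vantage) > $5.62 (Cobalt) > $5.41 (Meridian) > …
Slot 2 goes to the second-ranked bidder, Cobalt, who pays the next bid down: $5.41/click.

Cobalt; $5.41 per click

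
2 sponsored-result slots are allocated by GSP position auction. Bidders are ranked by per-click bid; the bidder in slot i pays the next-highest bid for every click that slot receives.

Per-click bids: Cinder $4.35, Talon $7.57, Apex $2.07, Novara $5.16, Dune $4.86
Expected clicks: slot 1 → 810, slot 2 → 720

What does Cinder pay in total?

Ranked by bid: $7.57 (Talon) > $5.16 (Novara) > $4.86 (Dune) > …
Cinder ranks below slot 2 → no slot, pays nothing.

Cinder pays $0.00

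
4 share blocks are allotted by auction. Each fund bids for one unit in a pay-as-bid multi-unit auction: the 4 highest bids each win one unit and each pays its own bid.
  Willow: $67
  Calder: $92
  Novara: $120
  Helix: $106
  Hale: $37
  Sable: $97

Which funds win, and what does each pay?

Ordering the bids: 120 (Novara), 106 (Helix), 97 (Sable), 92 (Calder), 67 (Willow), 37 (Hale)
The 4 highest are Novara, Helix, Sable, Calder.
Each winner pays its own bid: Novara $120, Helix $106, Sable $97, Calder $92.

Novara $120, Helix $106, Sable $97, Calder $92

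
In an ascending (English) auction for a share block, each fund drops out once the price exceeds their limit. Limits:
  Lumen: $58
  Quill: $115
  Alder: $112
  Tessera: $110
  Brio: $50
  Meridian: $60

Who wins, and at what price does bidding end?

Quill wins at $112

Ascending (English) auction: the price rises until one bidder remains; the winner pays the price at which the last rival dropped out.
Limits in order: 115 (Quill) > 112 (Alder) > 110 (Tessera) > 60 (Meridian) > 58 (Lumen) > 50 (Brio)
Once the price passes $112, only Quill is left; the hammer falls at Alder's limit of $112.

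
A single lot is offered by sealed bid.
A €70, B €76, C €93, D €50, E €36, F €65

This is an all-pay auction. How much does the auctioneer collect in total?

Bids in order: 93 (C) > 76 (B) > 70 (A) > 65 (F) > 50 (D) > 36 (E)
Every bidder forfeits their bid regardless of winning.
Revenue = 70 + 76 + 93 + 50 + 36 + 65 = €390.

Total revenue: €390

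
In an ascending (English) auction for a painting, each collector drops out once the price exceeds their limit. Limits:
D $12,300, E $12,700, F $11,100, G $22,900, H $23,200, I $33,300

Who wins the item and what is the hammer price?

I wins at $23,200

Limits ranked: 33,300 (I) > 23,200 (H) > 22,900 (G) > 12,700 (E) > 12,300 (D) > 11,100 (F)
Once the price passes $23,200, only I is left; the hammer falls at H's limit of $23,200.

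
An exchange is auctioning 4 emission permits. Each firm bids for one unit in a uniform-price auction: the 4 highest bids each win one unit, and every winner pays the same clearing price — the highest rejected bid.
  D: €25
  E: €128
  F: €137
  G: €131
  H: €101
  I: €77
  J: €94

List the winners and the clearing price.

F, G, E, H; each pays €94

Bids ranked high→low: 137 (F), 131 (G), 128 (E), 101 (H), 94 (J), 77 (I), …
The 4 highest are F, G, E, H.
First losing bid is J's €94, which sets the uniform price.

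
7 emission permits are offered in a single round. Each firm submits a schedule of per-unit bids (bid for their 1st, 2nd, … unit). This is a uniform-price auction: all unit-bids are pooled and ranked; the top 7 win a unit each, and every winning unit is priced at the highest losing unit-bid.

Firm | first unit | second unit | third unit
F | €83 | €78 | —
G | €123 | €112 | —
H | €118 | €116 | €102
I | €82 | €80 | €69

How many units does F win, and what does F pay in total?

F: 1 unit, pays €80

Pooled unit-bids ranked (top 7): 123 (G-1), 118 (H-1), 116 (H-2), 112 (G-2), 102 (H-3), 83 (F-1), 82 (I-1)
Highest rejected unit-bid = €80.
F wins 1 unit(s) at €80 each.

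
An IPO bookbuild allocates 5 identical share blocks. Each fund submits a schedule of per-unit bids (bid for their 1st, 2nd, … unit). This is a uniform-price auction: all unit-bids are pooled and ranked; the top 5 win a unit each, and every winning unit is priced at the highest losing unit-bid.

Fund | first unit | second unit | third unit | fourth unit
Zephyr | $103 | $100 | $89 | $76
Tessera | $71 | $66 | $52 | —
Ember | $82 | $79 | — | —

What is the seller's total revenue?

Total revenue: $380

All unit-bids, highest first — top 5: 103 (Zephyr-1), 100 (Zephyr-2), 89 (Zephyr-3), 82 (Ember-1), 79 (Ember-2)
Highest rejected unit-bid = $76.
Allocation: Ember 2, Zephyr 3. Every unit priced at $76.
Revenue = 5 × 76 = $380.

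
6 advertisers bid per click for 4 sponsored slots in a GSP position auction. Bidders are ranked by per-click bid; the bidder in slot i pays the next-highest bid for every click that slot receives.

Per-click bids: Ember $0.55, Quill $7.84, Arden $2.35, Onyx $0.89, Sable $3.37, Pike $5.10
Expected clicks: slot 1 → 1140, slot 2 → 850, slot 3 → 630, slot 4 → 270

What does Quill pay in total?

Quill pays $5814.00

Ranked by bid: $7.84 (Quill) > $5.10 (Pike) > $3.37 (Sable) > $2.35 (Arden) > $0.89 (Onyx) > …
Quill holds slot 1 → pays next bid $5.10 × 1140 clicks = $5814.00.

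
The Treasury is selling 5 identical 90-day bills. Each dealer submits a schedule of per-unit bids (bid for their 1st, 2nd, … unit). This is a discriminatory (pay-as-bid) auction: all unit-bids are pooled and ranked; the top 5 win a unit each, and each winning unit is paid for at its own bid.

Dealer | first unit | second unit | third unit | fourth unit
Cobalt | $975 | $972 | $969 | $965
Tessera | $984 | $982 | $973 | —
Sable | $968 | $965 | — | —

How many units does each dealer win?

All unit-bids, highest first — top 5: 984 (Tessera-1), 982 (Tessera-2), 975 (Cobalt-1), 973 (Tessera-3), 972 (Cobalt-2)
Next rejected bid: $969 (not a price — pay-as-bid).
Allocation: Cobalt 2, Tessera 3.

Cobalt 2, Tessera 3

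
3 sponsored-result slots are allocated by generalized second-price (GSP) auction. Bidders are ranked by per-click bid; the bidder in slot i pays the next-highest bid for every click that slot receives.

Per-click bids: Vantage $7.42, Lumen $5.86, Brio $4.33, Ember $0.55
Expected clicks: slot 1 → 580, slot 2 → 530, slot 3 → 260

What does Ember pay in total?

Per-click bids in order: $7.42 (Vantage) > $5.86 (Lumen) > $4.33 (Brio) > $0.55 (Ember)
Ember ranks below slot 3 → no slot, pays nothing.

Ember pays $0.00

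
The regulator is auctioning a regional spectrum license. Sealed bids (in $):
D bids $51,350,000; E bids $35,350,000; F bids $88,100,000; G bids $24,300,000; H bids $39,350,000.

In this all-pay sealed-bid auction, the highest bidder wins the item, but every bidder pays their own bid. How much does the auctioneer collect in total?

Total revenue: $238,450,000

Bids in order: 88,100,000 (F) > 51,350,000 (D) > 39,350,000 (H) > 35,350,000 (E) > 24,300,000 (G)
F wins with the top bid; all bids are sunk regardless.
Every bidder forfeits their bid regardless of winning.
Revenue = 51,350,000 + 35,350,000 + 88,100,000 + 24,300,000 + 39,350,000 = $238,450,000.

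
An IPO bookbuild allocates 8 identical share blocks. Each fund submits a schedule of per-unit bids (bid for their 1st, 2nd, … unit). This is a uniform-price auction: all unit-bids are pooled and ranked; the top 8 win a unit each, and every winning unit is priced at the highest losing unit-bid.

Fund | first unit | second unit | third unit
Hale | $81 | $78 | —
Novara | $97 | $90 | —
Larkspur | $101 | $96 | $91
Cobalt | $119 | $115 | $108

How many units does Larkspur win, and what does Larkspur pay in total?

Pooled unit-bids ranked (top 8): 119 (Cobalt-1), 115 (Cobalt-2), 108 (Cobalt-3), 101 (Larkspur-1), 97 (Novara-1), 96 (Larkspur-2), 91 (Larkspur-3), 90 (Novara-2)
Highest rejected unit-bid = $81.
Larkspur wins 3 unit(s) at $81 each.

Larkspur: 3 units, pays $243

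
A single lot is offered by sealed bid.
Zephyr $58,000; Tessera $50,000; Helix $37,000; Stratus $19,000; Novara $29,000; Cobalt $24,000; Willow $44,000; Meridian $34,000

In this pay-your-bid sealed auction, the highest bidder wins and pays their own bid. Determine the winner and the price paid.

Sorting bids: 58,000 (Zephyr) > 50,000 (Tessera) > 44,000 (Willow) > 37,000 (Helix) > 34,000 (Meridian) > 29,000 (Novara) > …
Zephyr is highest → pays own bid, $58,000.

Zephyr pays $58,000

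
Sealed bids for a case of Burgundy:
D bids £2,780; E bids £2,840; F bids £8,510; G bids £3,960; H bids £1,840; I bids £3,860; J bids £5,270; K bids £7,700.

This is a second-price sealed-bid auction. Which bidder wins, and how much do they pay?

Bids ranked: 8,510 (F) > 7,700 (K) > 5,270 (J) > 3,960 (G) > 3,860 (I) > 2,840 (E) > …
Second-price: F pays K's bid of £7,700.

F pays £7,700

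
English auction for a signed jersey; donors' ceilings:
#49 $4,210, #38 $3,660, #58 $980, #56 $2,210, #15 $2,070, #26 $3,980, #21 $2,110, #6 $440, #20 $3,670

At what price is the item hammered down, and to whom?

#49 wins at $3,980

Rule: the price rises until one bidder remains; the winner pays the price at which the last rival dropped out.
Limits in order: 4,210 (#49) > 3,980 (#26) > 3,670 (#20) > 3,660 (#38) > 2,210 (#56) > 2,110 (#21) > …
Once the price passes $3,980, only #49 is left; the hammer falls at #26's limit of $3,980.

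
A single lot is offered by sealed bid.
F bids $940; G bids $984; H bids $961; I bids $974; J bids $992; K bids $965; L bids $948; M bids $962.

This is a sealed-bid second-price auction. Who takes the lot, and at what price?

J pays $984

Sorting bids: 992 (J) > 984 (G) > 974 (I) > 965 (K) > 962 (M) > 961 (H) > …
J wins with the highest bid; price is set by the runner-up at $984.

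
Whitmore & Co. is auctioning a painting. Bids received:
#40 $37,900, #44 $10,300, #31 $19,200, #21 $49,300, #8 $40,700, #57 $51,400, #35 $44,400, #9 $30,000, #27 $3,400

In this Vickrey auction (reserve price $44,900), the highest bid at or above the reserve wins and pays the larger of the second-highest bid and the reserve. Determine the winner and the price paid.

Bids ranked: 51,400 (#57) > 49,300 (#21) > 44,400 (#35) > 40,700 (#8) > 37,900 (#40) > 30,000 (#9) > …
#57 has the top bid at or above the reserve ($51,400).
max(second-highest $49,300, reserve $44,900) = $49,300; the reserve does not bind.

#57 pays $49,300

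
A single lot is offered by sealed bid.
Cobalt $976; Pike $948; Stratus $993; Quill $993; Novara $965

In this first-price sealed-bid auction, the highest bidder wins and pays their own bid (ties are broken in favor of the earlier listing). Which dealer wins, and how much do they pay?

Stratus pays $993

Bids ranked: 993 (Stratus) > 993 (Quill) > 976 (Cobalt) > 965 (Novara) > 948 (Pike)
Tie at $993 → Stratus wins by tie-break.
Stratus is highest → pays own bid, $993.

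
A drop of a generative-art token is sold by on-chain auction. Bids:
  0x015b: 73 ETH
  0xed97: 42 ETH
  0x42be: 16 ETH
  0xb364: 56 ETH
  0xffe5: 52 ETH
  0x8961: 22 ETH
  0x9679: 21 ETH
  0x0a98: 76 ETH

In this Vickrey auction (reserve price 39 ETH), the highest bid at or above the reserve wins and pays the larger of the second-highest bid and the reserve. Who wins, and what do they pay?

Sorting bids: 76 (0x0a98) > 73 (0x015b) > 56 (0xb364) > 52 (0xffe5) > 42 (0xed97) > 22 (0x8961) > …
Highest eligible bid: 0x0a98 at 76 ETH.
Second-highest bid 73 ETH exceeds the reserve 39 ETH → payment 73 ETH.

0x0a98 pays 73 ETH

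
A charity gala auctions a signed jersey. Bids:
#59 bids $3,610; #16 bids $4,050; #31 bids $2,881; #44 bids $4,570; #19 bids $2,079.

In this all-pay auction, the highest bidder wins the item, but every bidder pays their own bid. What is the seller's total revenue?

Total revenue: $17,190

Sorting bids: 4,570 (#44) > 4,050 (#16) > 3,610 (#59) > 2,881 (#31) > 2,079 (#19)
Every bidder forfeits their bid regardless of winning.
Revenue = 3,610 + 4,050 + 2,881 + 4,570 + 2,079 = $17,190.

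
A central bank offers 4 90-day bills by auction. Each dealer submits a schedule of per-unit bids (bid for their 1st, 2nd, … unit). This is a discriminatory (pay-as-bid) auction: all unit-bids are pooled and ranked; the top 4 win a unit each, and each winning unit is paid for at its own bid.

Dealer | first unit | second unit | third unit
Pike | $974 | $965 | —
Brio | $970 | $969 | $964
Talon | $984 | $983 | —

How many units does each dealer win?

Pooled unit-bids ranked (top 4): 984 (Talon-1), 983 (Talon-2), 974 (Pike-1), 970 (Brio-1)
Next rejected bid: $969 (not a price — pay-as-bid).
Allocation: Brio 1, Pike 1, Talon 2.

Brio 1, Pike 1, Talon 2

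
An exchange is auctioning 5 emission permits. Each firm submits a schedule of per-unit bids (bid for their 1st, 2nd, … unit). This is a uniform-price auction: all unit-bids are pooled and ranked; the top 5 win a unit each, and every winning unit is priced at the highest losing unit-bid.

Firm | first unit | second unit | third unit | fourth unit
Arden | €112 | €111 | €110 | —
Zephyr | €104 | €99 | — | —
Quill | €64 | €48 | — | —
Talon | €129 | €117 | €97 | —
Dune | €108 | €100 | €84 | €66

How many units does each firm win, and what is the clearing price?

Merging the schedules and taking the best 5: 129 (Talon-1), 117 (Talon-2), 112 (Arden-1), 111 (Arden-2), 110 (Arden-3)
Highest rejected unit-bid = €108.
Allocation: Arden 3, Talon 2.

Arden 3, Talon 2; clearing price €108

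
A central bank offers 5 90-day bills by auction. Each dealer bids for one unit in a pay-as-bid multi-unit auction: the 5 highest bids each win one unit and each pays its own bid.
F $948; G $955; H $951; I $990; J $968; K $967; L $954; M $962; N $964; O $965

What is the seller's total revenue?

Total revenue: $4,854

Bids ranked high→low: 990 (I), 968 (J), 967 (K), 965 (O), 964 (N), 962 (M), 955 (G), …
The 5 highest are I, J, K, O, N.
Total revenue = 990 + 968 + 967 + 965 + 964 = $4,854.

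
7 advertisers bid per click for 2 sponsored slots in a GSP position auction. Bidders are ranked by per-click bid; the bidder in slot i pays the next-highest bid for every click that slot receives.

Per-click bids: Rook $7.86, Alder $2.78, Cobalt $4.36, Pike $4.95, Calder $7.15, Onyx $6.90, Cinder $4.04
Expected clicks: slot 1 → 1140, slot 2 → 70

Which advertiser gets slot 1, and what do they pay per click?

Ranked by bid: $7.86 (Rook) > $7.15 (Calder) > $6.90 (Onyx) > …
Slot 1 goes to the first-ranked bidder, Rook, who pays the next bid down: $7.15/click.

Rook; $7.15 per click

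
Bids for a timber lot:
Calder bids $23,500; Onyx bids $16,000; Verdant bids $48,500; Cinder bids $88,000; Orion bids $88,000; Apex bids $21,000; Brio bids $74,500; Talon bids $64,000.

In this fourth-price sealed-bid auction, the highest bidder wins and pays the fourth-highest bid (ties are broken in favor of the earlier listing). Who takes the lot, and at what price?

Cinder pays $64,000

Sorting bids: 88,000 (Cinder) > 88,000 (Orion) > 74,500 (Brio) > 64,000 (Talon) > 48,500 (Verdant) > 23,500 (Calder) > …
Tie at $88,000 → Cinder wins by tie-break.
Cinder wins; payment is bid #4 in the ranking = $64,000.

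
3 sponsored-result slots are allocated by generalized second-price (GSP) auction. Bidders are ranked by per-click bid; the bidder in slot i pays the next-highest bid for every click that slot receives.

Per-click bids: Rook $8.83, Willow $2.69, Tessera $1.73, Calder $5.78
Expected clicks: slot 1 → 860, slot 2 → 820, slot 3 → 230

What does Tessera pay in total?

Per-click bids in order: $8.83 (Rook) > $5.78 (Calder) > $2.69 (Willow) > $1.73 (Tessera)
Tessera ranks below slot 3 → no slot, pays nothing.

Tessera pays $0.00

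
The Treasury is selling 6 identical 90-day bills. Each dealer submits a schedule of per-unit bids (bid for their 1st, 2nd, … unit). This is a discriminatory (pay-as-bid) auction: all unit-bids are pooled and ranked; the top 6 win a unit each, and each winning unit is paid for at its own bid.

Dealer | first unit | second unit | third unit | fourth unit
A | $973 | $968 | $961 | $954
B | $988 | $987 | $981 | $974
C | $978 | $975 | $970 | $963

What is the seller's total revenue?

Total revenue: $5,883

Pooled unit-bids ranked (top 6): 988 (B-1), 987 (B-2), 981 (B-3), 978 (C-1), 975 (C-2), 974 (B-4)
Next rejected bid: $973 (not a price — pay-as-bid).
Each winning unit pays its own bid.
Revenue = 988 + 987 + 981 + 978 + 975 + 974 = $5,883.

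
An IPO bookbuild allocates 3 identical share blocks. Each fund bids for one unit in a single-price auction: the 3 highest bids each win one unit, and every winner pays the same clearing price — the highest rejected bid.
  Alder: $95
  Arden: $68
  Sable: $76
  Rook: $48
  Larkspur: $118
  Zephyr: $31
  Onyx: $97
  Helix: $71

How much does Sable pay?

Sable pays $0

Bids ranked high→low: 118 (Larkspur), 97 (Onyx), 95 (Alder), 76 (Sable), 71 (Helix), …
Winners (3 units): Larkspur, Onyx, Alder.
Highest unsuccessful bid: $76 → clearing price.
Sable does not win → pays $0.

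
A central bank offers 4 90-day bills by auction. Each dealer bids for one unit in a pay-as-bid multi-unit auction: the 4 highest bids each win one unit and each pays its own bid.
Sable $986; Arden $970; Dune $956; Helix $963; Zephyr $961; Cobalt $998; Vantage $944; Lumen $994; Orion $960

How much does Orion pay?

Orion pays $0

Sorting: 998 (Cobalt), 994 (Lumen), 986 (Sable), 970 (Arden), 963 (Helix), 961 (Zephyr), …
The 4 highest are Cobalt, Lumen, Sable, Arden.
Orion does not win → $0.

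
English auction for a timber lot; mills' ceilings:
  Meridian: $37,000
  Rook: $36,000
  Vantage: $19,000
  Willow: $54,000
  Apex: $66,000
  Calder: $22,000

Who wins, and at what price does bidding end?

Limits in order: 66,000 (Apex) > 54,000 (Willow) > 37,000 (Meridian) > 36,000 (Rook) > 22,000 (Calder) > 19,000 (Vantage)
Willow is the last rival to drop out, at $54,000; Apex remains and wins at that price.

Apex wins at $54,000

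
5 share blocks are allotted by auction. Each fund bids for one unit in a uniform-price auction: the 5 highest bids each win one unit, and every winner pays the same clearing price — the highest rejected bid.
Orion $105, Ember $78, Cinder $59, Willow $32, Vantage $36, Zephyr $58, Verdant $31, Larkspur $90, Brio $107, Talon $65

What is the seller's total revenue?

Total revenue: $295

Sorting: 107 (Brio), 105 (Orion), 90 (Larkspur), 78 (Ember), 65 (Talon), 59 (Cinder), 58 (Zephyr), …
Winners (5 units): Brio, Orion, Larkspur, Ember, Talon.
Clearing price = highest rejected bid = $59.
Total revenue = 5 × $59 = $295.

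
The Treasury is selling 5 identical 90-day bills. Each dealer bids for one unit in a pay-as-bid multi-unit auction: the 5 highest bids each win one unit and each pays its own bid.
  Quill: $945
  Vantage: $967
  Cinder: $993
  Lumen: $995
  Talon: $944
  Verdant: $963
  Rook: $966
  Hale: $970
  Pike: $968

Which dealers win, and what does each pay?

Sorting: 995 (Lumen), 993 (Cinder), 970 (Hale), 968 (Pike), 967 (Vantage), 966 (Rook), 963 (Verdant), …
Top 5: Lumen, Cinder, Hale, Pike, Vantage.
Each winner pays its own bid: Lumen $995, Cinder $993, Hale $970, Pike $968, Vantage $967.

Lumen $995, Cinder $993, Hale $970, Pike $968, Vantage $967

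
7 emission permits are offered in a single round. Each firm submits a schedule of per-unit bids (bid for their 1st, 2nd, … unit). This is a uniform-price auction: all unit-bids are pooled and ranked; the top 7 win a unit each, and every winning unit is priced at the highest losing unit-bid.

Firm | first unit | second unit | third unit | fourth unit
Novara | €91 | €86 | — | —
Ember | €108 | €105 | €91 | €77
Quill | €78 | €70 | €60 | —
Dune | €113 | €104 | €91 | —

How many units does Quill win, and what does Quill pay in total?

Quill: 0 units, pays €0

Pooled unit-bids ranked (top 7): 113 (Dune-1), 108 (Ember-1), 105 (Ember-2), 104 (Dune-2), 91 (Novara-1), 91 (Ember-3), 91 (Dune-3)
Highest rejected unit-bid = €86.
Quill wins 0 unit(s) at €86 each.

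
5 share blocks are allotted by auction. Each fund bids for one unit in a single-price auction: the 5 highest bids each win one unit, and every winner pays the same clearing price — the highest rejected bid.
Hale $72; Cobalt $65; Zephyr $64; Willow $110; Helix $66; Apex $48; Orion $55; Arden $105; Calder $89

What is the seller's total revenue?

Total revenue: $325

Ordering the bids: 110 (Willow), 105 (Arden), 89 (Calder), 72 (Hale), 66 (Helix), 65 (Cobalt), 64 (Zephyr), …
Top 5: Willow, Arden, Calder, Hale, Helix.
First losing bid is Cobalt's $65, which sets the uniform price.
Total revenue = 5 × $65 = $325.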